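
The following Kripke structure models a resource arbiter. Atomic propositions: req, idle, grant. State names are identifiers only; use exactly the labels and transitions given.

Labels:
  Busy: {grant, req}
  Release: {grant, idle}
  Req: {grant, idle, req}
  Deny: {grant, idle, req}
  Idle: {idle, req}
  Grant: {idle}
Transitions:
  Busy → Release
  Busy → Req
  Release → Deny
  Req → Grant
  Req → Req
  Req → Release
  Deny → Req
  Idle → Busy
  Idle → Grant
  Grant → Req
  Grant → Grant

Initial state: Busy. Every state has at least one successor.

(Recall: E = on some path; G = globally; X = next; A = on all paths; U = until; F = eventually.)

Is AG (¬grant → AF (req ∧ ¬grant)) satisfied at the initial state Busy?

States satisfying ¬grant → AF (req ∧ ¬grant): {Busy, Release, Req, Deny, Idle}.
States satisfying AG (¬grant → AF (req ∧ ¬grant)): ∅.
Grant is reachable from Busy and violates ¬grant → AF (req ∧ ¬grant), so AG fails at Busy.
Busy ∉ Sat(AG (¬grant → AF (req ∧ ¬grant))).

Does not hold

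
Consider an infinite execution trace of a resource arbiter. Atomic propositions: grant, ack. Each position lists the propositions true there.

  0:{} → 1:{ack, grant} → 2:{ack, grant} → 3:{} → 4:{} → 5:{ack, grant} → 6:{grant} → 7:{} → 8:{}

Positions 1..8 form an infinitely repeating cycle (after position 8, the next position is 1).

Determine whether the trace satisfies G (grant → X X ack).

grant → X X ack must hold at every position from 0 onward. It fails at position 1, so G (grant → X X ack) is false.
Positions where grant holds: 1, 2, 5, 6.
Check X X ack at each: 1→fails, 2→fails, 5→fails, 6→fails.

Does not hold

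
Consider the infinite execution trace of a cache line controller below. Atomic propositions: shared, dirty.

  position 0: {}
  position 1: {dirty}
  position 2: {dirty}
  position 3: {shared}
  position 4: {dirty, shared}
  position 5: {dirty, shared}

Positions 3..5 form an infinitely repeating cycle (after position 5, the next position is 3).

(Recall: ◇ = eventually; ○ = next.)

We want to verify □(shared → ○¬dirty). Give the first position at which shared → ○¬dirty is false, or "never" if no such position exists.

3

Check shared → ○¬dirty at each position in order: 0 ✓, 1 ✓, 2 ✓.
At position 3 the labels are {shared} and the next position 4 has {dirty, shared}, so shared → ○¬dirty is false there. This is the first violation.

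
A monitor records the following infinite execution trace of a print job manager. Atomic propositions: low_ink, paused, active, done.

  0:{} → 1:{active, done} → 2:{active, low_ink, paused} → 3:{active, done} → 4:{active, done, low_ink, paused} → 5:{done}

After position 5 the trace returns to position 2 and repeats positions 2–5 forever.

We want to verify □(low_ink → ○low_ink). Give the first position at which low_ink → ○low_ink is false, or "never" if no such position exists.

2

Check low_ink → ○low_ink at each position in order: 0 ✓, 1 ✓.
At position 2 the labels are {active, low_ink, paused} and the next position 3 has {active, done}, so low_ink → ○low_ink is false there. This is the first violation.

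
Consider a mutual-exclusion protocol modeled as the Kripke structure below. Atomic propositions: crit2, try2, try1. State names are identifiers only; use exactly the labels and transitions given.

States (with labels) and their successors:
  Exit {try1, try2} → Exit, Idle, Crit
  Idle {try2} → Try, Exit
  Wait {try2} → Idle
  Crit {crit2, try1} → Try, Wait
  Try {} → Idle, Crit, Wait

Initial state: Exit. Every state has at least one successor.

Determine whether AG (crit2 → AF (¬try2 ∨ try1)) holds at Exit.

Holds

States satisfying crit2 → AF (¬try2 ∨ try1): {Exit, Idle, Wait, Crit, Try}.
States satisfying AG (crit2 → AF (¬try2 ∨ try1)): {Exit, Idle, Wait, Crit, Try}.
Every state reachable from Exit satisfies crit2 → AF (¬try2 ∨ try1).
Exit ∈ Sat(AG (crit2 → AF (¬try2 ∨ try1))).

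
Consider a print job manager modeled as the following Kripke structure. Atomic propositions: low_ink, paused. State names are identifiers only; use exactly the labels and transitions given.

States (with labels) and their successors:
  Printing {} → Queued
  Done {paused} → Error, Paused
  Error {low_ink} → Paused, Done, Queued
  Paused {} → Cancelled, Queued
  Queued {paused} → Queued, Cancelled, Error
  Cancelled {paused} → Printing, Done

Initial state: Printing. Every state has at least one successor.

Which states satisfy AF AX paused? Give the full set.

States satisfying AX paused: {Printing, Paused}.
States satisfying AF AX paused: {Printing, Paused}.

{Printing, Paused}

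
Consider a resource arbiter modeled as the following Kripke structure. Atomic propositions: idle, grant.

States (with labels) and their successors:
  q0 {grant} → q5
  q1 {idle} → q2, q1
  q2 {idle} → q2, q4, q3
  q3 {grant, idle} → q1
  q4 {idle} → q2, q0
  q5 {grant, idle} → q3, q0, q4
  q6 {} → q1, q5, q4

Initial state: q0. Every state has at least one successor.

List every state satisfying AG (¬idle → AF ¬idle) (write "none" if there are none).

States satisfying ¬idle → AF ¬idle: {q0, q1, q2, q3, q4, q5, q6}.
States satisfying AG (¬idle → AF ¬idle): {q0, q1, q2, q3, q4, q5, q6}.

{q0, q1, q2, q3, q4, q5, q6}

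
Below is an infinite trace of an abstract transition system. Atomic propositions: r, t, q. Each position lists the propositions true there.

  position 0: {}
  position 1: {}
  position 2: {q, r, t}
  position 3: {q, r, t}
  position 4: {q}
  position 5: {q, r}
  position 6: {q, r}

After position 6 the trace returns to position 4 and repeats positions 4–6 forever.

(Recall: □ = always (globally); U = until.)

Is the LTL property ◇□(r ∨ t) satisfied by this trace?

□(r ∨ t) is false at every position 0..6, so it never becomes true and ◇□(r ∨ t) fails.

Violated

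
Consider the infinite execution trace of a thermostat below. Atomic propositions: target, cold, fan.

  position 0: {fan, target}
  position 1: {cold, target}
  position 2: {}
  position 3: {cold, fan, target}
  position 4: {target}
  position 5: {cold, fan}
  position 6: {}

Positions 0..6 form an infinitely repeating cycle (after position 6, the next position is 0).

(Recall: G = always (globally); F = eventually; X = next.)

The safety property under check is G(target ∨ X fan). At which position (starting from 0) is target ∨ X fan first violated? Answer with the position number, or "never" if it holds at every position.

5

Check target ∨ X fan at each position in order: 0 ✓, 1 ✓, 2 ✓, 3 ✓, 4 ✓.
At position 5 the labels are {cold, fan} and the next position 6 has {}, so target ∨ X fan is false there. This is the first violation.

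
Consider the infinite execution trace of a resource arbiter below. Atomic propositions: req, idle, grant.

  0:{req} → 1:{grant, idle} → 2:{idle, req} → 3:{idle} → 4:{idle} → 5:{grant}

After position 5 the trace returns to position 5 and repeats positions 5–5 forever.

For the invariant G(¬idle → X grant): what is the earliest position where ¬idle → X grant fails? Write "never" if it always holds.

never

¬idle → X grant holds at every position 0..5, and those are all the positions the trace ever visits, so the invariant G(¬idle → X grant) is never violated.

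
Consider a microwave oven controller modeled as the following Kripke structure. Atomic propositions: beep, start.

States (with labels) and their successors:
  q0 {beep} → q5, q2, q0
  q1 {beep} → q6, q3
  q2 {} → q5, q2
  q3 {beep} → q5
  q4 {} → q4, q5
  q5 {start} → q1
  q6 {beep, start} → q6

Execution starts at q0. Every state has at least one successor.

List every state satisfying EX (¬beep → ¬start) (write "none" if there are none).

{q0, q1, q2, q4, q5, q6}

States satisfying ¬beep → ¬start: {q0, q1, q2, q3, q4, q6}.
States satisfying EX (¬beep → ¬start): {q0, q1, q2, q4, q5, q6}.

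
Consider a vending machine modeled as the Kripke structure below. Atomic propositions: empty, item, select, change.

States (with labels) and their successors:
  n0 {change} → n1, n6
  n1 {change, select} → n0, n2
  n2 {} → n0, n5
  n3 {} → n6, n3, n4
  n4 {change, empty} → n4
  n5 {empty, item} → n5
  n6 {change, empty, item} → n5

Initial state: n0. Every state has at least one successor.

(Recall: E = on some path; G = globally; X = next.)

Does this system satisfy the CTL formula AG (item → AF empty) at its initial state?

States satisfying item → AF empty: {n0, n1, n2, n3, n4, n5, n6}.
States satisfying AG (item → AF empty): {n0, n1, n2, n3, n4, n5, n6}.
Every state reachable from n0 satisfies item → AF empty.
n0 ∈ Sat(AG (item → AF empty)).

Satisfied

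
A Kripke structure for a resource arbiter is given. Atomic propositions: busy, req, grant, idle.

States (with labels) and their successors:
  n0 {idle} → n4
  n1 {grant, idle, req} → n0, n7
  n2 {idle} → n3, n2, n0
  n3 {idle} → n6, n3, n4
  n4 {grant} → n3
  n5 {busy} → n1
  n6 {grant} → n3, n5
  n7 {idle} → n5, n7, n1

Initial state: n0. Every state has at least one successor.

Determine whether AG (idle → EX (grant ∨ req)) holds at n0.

States satisfying idle → EX (grant ∨ req): {n0, n3, n4, n5, n6, n7}.
States satisfying AG (idle → EX (grant ∨ req)): ∅.
n1 is reachable from n0 and violates idle → EX (grant ∨ req), so AG fails at n0.
n0 ∉ Sat(AG (idle → EX (grant ∨ req))).

Does not hold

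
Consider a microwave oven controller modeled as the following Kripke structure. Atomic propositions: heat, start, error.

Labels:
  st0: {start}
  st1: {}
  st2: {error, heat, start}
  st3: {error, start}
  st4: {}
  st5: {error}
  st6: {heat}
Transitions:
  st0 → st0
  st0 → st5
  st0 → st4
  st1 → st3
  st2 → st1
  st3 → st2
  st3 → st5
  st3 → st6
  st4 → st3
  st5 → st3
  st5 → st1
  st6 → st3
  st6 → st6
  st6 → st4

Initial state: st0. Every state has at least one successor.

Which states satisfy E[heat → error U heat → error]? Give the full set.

{st0, st1, st2, st3, st4, st5}

States satisfying heat → error: {st0, st1, st2, st3, st4, st5}.
States satisfying E[heat → error U heat → error]: {st0, st1, st2, st3, st4, st5}.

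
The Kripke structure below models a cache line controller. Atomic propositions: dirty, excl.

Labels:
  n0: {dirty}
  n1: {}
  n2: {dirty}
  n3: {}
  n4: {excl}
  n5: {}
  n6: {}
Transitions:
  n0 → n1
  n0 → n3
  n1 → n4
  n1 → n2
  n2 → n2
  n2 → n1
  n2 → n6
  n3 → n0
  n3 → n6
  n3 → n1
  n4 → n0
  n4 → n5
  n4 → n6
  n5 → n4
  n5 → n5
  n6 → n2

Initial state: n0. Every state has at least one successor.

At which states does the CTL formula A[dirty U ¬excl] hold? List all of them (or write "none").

{n0, n1, n2, n3, n5, n6}

States satisfying dirty: {n0, n2}.
States satisfying ¬excl: {n0, n1, n2, n3, n5, n6}.
States satisfying A[dirty U ¬excl]: {n0, n1, n2, n3, n5, n6}.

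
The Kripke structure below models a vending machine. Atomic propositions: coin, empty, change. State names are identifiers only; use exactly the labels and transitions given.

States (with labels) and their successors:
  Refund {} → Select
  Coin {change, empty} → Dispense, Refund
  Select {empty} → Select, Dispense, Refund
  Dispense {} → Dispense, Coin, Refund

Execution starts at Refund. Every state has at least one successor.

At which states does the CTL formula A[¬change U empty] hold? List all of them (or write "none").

{Refund, Coin, Select}

States satisfying ¬change: {Refund, Select, Dispense}.
States satisfying empty: {Coin, Select}.
States satisfying A[¬change U empty]: {Refund, Coin, Select}.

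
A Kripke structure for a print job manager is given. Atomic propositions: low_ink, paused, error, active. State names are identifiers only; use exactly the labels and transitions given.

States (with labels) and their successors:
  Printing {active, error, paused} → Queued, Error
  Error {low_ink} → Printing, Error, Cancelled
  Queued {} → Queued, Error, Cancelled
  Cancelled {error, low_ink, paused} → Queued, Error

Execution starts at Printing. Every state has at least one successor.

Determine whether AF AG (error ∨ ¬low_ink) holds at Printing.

Does not hold

States satisfying AG (error ∨ ¬low_ink): ∅.
States satisfying AF AG (error ∨ ¬low_ink): ∅.
There is a path from Printing along which AG (error ∨ ¬low_ink) never holds.
Printing ∉ Sat(AF AG (error ∨ ¬low_ink)).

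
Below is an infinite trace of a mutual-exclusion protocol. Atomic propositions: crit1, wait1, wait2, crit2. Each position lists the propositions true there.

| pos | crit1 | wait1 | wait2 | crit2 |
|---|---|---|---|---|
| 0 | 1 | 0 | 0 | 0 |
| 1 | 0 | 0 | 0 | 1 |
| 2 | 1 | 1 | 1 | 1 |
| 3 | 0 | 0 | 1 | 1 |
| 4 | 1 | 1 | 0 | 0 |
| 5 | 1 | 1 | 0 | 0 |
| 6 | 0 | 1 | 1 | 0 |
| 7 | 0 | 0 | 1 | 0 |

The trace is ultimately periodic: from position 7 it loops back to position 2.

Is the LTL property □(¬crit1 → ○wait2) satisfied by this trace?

¬crit1 → ○wait2 must hold at every position from 0 onward. It fails at position 3, so □(¬crit1 → ○wait2) is false.
Positions where ¬crit1 holds: 1, 3, 6, 7.
Check ○wait2 at each: 1→ok, 3→fails, 6→ok, 7→ok.

Does not hold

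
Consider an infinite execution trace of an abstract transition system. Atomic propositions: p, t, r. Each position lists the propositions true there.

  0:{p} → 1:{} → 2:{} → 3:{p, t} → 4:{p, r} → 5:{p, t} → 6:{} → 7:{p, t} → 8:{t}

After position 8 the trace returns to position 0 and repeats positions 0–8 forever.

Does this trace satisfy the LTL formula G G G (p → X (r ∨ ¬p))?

G G (p → X (r ∨ ¬p)) must hold at every position from 0 onward. It fails at position 0, so G G G (p → X (r ∨ ¬p)) is false.

Does not hold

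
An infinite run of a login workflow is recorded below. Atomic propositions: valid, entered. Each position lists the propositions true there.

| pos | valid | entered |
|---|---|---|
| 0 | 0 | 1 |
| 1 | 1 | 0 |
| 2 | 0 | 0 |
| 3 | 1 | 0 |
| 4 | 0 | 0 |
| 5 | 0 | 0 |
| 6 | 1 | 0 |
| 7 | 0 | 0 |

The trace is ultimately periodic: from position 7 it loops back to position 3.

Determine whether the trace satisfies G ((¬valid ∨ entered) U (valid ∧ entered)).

(¬valid ∨ entered) U (valid ∧ entered) must hold at every position from 0 onward. It fails at position 0, so G ((¬valid ∨ entered) U (valid ∧ entered)) is false.

Does not hold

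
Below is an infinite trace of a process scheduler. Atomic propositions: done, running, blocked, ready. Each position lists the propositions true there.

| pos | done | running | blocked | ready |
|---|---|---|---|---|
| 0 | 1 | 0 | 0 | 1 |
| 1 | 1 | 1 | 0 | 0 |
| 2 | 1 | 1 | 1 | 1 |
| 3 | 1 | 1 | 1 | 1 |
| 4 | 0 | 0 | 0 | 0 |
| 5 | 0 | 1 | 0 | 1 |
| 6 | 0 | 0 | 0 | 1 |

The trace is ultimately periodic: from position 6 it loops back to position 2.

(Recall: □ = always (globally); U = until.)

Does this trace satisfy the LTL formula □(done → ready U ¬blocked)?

done → ready U ¬blocked holds at every position 0..6, and those are all positions ever visited, so □(done → ready U ¬blocked) holds.
Positions where done holds: 0, 1, 2, 3.
Check ready U ¬blocked at each: 0→ok, 1→ok, 2→ok, 3→ok.

Satisfied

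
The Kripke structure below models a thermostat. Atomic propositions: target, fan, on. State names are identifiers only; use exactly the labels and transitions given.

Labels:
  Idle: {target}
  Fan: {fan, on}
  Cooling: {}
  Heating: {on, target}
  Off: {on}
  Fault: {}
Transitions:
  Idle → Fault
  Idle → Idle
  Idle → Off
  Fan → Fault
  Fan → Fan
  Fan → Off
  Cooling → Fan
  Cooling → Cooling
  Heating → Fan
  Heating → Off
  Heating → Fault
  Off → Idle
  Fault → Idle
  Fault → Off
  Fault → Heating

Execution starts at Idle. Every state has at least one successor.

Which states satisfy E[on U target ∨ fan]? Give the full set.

{Idle, Fan, Heating, Off}

States satisfying on: {Fan, Heating, Off}.
States satisfying target ∨ fan: {Idle, Fan, Heating}.
States satisfying E[on U target ∨ fan]: {Idle, Fan, Heating, Off}.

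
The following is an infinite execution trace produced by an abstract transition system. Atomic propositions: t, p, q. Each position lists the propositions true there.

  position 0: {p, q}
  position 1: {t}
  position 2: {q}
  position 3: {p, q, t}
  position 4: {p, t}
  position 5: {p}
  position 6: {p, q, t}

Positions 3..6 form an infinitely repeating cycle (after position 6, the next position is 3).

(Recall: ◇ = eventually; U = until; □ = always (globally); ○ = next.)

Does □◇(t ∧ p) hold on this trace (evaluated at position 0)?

Yes

◇(t ∧ p) holds at every position 0..6, and those are all positions ever visited, so □◇(t ∧ p) holds.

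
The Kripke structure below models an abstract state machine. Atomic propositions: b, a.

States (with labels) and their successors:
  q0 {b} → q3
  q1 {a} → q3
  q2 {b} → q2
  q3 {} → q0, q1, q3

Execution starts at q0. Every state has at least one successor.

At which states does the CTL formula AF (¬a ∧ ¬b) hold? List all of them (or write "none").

States satisfying ¬a ∧ ¬b: {q3}.
States satisfying AF (¬a ∧ ¬b): {q0, q1, q3}.

{q0, q1, q3}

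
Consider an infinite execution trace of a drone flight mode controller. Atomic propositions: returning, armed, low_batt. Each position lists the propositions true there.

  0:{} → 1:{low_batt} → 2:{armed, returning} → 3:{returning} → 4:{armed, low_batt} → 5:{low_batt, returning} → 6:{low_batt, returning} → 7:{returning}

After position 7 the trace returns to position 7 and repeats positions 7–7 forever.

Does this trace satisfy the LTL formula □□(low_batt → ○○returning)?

□(low_batt → ○○returning) holds at every position 0..7, and those are all positions ever visited, so □□(low_batt → ○○returning) holds.

Yes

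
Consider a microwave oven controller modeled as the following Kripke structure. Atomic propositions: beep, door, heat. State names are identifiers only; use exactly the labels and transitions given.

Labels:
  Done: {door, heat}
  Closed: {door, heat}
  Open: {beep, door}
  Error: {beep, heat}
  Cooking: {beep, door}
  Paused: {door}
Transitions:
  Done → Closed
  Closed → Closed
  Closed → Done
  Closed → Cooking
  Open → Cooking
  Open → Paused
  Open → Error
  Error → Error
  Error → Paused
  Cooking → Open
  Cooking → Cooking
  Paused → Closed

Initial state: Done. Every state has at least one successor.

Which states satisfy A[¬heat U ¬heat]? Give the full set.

{Open, Cooking, Paused}

States satisfying ¬heat: {Open, Cooking, Paused}.
States satisfying A[¬heat U ¬heat]: {Open, Cooking, Paused}.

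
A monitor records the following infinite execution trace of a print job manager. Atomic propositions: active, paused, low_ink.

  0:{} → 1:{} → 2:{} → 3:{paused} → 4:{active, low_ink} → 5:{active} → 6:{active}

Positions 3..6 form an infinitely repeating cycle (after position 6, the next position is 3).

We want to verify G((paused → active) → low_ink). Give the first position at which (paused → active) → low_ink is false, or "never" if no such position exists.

0

At position 0 the labels are {}, so (paused → active) → low_ink is false there. This is the first violation.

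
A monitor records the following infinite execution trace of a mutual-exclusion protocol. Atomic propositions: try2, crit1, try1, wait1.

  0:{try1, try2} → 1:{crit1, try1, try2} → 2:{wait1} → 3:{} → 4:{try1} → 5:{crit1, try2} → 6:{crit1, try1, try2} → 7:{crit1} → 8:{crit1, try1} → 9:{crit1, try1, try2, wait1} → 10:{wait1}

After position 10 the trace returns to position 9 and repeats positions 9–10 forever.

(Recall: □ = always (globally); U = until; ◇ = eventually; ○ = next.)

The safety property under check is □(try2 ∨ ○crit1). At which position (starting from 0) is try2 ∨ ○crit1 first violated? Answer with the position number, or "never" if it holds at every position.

2

Check try2 ∨ ○crit1 at each position in order: 0 ✓, 1 ✓.
At position 2 the labels are {wait1} and the next position 3 has {}, so try2 ∨ ○crit1 is false there. This is the first violation.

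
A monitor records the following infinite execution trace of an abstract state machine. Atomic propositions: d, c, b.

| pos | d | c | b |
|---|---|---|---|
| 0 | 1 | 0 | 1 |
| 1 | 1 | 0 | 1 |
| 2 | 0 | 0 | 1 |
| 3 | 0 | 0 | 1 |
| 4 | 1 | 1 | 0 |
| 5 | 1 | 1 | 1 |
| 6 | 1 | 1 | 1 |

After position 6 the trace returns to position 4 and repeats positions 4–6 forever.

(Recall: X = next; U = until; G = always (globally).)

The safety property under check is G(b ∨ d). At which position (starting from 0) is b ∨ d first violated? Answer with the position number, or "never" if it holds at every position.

b ∨ d holds at every position 0..6, and those are all the positions the trace ever visits, so the invariant G(b ∨ d) is never violated.

never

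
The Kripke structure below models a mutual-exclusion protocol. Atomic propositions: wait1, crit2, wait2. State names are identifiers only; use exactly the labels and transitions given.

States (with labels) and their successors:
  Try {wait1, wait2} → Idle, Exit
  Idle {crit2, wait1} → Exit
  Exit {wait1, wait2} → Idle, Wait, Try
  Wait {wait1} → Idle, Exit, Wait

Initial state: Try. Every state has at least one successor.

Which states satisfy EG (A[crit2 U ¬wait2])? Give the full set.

{Wait}

States satisfying A[crit2 U ¬wait2]: {Idle, Wait}.
States satisfying EG (A[crit2 U ¬wait2]): {Wait}.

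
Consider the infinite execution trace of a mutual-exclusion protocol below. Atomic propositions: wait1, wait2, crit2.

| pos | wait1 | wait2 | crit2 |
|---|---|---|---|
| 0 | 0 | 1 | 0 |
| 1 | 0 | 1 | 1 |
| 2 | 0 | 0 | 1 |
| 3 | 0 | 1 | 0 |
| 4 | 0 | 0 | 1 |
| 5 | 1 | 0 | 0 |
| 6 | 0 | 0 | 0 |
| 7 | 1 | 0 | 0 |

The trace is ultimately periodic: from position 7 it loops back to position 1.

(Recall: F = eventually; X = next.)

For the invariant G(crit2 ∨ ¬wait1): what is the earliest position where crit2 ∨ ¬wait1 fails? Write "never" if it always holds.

5

Check crit2 ∨ ¬wait1 at each position in order: 0 ✓, 1 ✓, 2 ✓, 3 ✓, 4 ✓.
At position 5 the labels are {wait1}, so crit2 ∨ ¬wait1 is false there. This is the first violation.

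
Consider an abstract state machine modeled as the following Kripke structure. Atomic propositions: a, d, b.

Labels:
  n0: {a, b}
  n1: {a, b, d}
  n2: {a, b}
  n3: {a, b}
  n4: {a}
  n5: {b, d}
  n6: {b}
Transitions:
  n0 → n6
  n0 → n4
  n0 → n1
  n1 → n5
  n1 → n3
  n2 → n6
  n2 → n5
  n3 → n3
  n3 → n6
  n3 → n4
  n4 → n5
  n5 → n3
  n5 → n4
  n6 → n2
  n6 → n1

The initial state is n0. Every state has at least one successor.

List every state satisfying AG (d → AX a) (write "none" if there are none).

none

States satisfying d → AX a: {n0, n2, n3, n4, n5, n6}.
States satisfying AG (d → AX a): ∅.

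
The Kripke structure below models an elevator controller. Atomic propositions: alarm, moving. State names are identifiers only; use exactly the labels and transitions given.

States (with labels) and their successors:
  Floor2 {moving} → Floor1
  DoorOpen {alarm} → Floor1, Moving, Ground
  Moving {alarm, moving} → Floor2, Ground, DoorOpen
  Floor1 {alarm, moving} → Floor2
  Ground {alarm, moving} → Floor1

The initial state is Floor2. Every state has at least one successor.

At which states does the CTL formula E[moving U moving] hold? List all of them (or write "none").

{Floor2, Moving, Floor1, Ground}

States satisfying moving: {Floor2, Moving, Floor1, Ground}.
States satisfying E[moving U moving]: {Floor2, Moving, Floor1, Ground}.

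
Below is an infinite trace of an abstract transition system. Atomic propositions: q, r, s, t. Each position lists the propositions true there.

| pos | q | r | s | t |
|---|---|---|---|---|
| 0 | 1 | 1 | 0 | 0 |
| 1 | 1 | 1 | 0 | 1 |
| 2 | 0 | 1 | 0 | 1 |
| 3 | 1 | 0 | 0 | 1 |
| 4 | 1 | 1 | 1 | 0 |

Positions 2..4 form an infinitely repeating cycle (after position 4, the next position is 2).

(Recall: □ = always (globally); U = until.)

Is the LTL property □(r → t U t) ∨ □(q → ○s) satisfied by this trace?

r → t U t must hold at every position from 0 onward. It fails at position 0, so □(r → t U t) is false.
Positions where r holds: 0, 1, 2, 4.
Check t U t at each: 0→fails, 1→ok, 2→ok, 4→fails.
q → ○s must hold at every position from 0 onward. It fails at position 0, so □(q → ○s) is false.
Positions where q holds: 0, 1, 3, 4.
Check ○s at each: 0→fails, 1→fails, 3→ok, 4→fails.
At position 0: □(r → t U t) is false; □(q → ○s) is false; so □(r → t U t) ∨ □(q → ○s) is false.

Violated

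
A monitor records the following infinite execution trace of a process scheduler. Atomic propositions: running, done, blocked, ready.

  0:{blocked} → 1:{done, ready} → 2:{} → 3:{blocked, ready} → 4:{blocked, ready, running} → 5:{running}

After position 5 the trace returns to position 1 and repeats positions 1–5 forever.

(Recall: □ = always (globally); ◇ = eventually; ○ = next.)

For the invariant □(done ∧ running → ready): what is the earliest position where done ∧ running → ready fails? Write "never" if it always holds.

done ∧ running → ready holds at every position 0..5, and those are all the positions the trace ever visits, so the invariant □(done ∧ running → ready) is never violated.

never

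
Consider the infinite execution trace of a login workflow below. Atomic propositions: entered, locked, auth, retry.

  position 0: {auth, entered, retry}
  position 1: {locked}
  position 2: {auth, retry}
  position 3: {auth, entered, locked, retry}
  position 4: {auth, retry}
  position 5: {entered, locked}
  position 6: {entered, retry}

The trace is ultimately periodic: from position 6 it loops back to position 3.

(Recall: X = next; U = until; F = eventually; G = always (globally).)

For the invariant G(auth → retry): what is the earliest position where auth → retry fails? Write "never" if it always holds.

auth → retry holds at every position 0..6, and those are all the positions the trace ever visits, so the invariant G(auth → retry) is never violated.

never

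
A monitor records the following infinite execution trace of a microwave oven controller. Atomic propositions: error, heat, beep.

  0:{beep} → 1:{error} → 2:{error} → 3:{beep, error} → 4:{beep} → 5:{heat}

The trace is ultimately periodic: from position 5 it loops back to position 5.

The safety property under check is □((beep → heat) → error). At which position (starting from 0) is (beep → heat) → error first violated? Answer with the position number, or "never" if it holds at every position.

5

Check (beep → heat) → error at each position in order: 0 ✓, 1 ✓, 2 ✓, 3 ✓, 4 ✓.
At position 5 the labels are {heat}, so (beep → heat) → error is false there. This is the first violation.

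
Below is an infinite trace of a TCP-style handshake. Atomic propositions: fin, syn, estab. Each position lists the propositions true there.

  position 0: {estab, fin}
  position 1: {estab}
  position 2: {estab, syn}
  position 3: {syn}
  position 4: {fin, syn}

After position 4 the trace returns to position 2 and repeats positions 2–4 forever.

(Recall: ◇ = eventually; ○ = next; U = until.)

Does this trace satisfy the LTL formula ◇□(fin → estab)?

Violated

□(fin → estab) is false at every position 0..4, so it never becomes true and ◇□(fin → estab) fails.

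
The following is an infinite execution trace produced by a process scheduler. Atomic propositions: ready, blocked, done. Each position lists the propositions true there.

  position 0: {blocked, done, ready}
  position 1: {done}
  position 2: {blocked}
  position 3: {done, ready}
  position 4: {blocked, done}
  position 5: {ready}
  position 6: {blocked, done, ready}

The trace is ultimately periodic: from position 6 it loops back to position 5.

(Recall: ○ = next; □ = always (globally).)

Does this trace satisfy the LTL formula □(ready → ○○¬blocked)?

ready → ○○¬blocked must hold at every position from 0 onward. It fails at position 0, so □(ready → ○○¬blocked) is false.
Positions where ready holds: 0, 3, 5, 6.
Check ○○¬blocked at each: 0→fails, 3→ok, 5→ok, 6→fails.

No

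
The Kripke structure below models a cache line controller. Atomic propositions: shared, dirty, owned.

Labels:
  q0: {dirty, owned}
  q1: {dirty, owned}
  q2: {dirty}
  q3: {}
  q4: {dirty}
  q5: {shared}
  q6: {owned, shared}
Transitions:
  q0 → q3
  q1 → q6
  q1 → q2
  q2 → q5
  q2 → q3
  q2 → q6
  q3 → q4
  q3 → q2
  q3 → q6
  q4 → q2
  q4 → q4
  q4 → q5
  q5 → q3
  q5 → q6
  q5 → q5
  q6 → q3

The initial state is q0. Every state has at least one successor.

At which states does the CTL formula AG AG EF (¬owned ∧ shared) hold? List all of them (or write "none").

States satisfying AG EF (¬owned ∧ shared): {q0, q1, q2, q3, q4, q5, q6}.
States satisfying AG AG EF (¬owned ∧ shared): {q0, q1, q2, q3, q4, q5, q6}.

{q0, q1, q2, q3, q4, q5, q6}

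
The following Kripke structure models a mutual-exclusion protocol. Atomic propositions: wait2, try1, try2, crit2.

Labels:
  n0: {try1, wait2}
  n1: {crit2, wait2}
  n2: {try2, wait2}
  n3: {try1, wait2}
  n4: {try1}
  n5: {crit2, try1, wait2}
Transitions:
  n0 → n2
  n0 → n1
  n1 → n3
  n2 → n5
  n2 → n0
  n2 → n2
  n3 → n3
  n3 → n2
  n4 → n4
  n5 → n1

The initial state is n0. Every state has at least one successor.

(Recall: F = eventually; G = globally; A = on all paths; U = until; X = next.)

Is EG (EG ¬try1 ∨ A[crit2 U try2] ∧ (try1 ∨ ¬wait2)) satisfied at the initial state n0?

States satisfying EG ¬try1 ∨ A[crit2 U try2] ∧ (try1 ∨ ¬wait2): {n2}.
States satisfying EG (EG ¬try1 ∨ A[crit2 U try2] ∧ (try1 ∨ ¬wait2)): {n2}.
No suitable path/successor from n0 witnesses the formula.
n0 ∉ Sat(EG (EG ¬try1 ∨ A[crit2 U try2] ∧ (try1 ∨ ¬wait2))).

No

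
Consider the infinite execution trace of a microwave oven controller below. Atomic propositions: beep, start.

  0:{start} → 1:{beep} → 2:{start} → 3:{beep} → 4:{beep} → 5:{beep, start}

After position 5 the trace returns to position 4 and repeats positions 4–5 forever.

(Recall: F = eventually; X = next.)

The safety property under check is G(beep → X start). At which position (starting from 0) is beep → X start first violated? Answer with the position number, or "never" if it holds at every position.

3

Check beep → X start at each position in order: 0 ✓, 1 ✓, 2 ✓.
At position 3 the labels are {beep} and the next position 4 has {beep}, so beep → X start is false there. This is the first violation.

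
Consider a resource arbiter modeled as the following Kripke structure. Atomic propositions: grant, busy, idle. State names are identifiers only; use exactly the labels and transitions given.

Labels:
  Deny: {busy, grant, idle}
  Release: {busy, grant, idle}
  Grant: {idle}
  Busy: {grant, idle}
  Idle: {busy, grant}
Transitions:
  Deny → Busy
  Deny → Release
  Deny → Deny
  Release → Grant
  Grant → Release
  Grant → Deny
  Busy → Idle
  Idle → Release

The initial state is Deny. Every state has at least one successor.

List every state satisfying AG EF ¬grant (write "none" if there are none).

{Deny, Release, Grant, Busy, Idle}

States satisfying EF ¬grant: {Deny, Release, Grant, Busy, Idle}.
States satisfying AG EF ¬grant: {Deny, Release, Grant, Busy, Idle}.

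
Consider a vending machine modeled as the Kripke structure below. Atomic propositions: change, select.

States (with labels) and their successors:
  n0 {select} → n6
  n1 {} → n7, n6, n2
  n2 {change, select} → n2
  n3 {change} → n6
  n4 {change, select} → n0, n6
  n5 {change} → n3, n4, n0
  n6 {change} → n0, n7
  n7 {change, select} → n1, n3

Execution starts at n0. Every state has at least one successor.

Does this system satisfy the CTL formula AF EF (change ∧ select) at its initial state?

Holds

States satisfying EF (change ∧ select): {n0, n1, n2, n3, n4, n5, n6, n7}.
States satisfying AF EF (change ∧ select): {n0, n1, n2, n3, n4, n5, n6, n7}.
n0 ∈ Sat(AF EF (change ∧ select)).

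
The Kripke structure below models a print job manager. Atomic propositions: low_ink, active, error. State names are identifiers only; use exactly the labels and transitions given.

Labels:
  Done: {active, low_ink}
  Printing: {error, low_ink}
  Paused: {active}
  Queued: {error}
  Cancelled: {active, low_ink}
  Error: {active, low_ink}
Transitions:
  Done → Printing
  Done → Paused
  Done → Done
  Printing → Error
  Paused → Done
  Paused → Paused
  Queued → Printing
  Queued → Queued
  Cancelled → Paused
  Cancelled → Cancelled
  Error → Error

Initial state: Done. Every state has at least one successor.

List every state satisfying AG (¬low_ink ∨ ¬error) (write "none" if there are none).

States satisfying ¬low_ink ∨ ¬error: {Done, Paused, Queued, Cancelled, Error}.
States satisfying AG (¬low_ink ∨ ¬error): {Error}.

{Error}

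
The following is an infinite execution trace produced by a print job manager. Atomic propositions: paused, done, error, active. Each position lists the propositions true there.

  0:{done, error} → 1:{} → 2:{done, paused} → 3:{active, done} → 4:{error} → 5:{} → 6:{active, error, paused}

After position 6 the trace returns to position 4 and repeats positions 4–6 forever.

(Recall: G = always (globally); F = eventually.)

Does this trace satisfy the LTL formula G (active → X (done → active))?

Holds

active → X (done → active) holds at every position 0..6, and those are all positions ever visited, so G (active → X (done → active)) holds.
Positions where active holds: 3, 6.
Check X (done → active) at each: 3→ok, 6→ok.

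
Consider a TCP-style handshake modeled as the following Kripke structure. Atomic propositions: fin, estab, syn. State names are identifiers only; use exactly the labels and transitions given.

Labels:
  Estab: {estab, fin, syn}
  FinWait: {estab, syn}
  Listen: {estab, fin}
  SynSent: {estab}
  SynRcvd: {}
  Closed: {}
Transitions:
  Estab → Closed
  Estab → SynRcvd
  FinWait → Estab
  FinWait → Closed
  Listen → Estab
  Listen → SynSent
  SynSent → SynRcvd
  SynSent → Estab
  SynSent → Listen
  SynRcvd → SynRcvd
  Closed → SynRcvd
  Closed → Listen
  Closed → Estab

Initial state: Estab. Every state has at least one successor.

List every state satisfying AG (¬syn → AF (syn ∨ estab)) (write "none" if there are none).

States satisfying ¬syn → AF (syn ∨ estab): {Estab, FinWait, Listen, SynSent}.
States satisfying AG (¬syn → AF (syn ∨ estab)): ∅.

none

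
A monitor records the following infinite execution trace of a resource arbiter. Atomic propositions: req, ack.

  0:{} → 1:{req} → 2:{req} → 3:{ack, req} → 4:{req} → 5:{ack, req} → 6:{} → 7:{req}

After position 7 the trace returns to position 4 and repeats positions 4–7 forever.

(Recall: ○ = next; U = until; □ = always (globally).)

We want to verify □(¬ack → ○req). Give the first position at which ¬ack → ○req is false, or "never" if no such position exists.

¬ack → ○req holds at every position 0..7, and those are all the positions the trace ever visits, so the invariant □(¬ack → ○req) is never violated.

never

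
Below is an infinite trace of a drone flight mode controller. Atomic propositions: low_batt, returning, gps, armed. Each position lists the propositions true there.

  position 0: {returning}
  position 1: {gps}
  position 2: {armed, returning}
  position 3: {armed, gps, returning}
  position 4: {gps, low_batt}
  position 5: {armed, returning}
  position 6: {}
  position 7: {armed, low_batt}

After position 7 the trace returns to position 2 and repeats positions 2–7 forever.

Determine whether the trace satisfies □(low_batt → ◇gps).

low_batt → ◇gps holds at every position 0..7, and those are all positions ever visited, so □(low_batt → ◇gps) holds.
Positions where low_batt holds: 4, 7.
Check ◇gps at each: 4→ok, 7→ok.

Satisfied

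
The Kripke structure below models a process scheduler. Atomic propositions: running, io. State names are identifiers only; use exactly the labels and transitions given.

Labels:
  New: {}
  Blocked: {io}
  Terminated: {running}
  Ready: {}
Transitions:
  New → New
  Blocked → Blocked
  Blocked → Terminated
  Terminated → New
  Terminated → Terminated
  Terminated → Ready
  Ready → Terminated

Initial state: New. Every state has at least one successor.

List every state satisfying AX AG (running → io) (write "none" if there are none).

{New}

States satisfying AG (running → io): {New}.
States satisfying AX AG (running → io): {New}.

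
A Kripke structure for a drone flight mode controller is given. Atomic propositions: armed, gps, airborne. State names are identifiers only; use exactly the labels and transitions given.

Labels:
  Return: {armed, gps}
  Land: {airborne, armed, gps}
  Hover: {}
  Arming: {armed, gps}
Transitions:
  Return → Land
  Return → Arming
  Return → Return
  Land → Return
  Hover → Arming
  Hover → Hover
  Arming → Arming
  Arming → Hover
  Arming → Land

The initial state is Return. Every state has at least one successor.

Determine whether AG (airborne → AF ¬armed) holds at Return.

States satisfying airborne → AF ¬armed: {Return, Hover, Arming}.
States satisfying AG (airborne → AF ¬armed): ∅.
Land is reachable from Return and violates airborne → AF ¬armed, so AG fails at Return.
Return ∉ Sat(AG (airborne → AF ¬armed)).

Does not hold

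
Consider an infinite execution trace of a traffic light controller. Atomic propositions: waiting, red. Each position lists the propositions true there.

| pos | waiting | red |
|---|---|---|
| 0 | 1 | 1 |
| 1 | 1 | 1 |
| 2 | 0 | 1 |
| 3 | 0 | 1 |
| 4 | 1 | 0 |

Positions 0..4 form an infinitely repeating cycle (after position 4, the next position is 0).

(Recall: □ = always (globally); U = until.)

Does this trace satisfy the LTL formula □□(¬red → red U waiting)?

□(¬red → red U waiting) holds at every position 0..4, and those are all positions ever visited, so □□(¬red → red U waiting) holds.

Satisfied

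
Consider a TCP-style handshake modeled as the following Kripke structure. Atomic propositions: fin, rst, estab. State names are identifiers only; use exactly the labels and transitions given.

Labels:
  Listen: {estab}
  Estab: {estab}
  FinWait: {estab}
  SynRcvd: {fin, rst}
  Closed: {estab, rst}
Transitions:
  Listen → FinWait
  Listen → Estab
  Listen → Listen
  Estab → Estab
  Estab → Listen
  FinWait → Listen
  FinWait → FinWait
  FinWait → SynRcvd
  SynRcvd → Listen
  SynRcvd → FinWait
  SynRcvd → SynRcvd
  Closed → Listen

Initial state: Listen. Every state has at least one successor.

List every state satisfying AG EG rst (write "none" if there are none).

none

States satisfying EG rst: {SynRcvd}.
States satisfying AG EG rst: ∅.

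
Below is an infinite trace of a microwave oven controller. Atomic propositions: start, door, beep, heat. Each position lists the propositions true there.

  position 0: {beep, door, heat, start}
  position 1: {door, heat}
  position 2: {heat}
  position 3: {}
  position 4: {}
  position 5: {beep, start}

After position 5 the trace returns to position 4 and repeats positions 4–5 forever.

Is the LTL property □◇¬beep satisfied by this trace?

Yes

◇¬beep holds at every position 0..5, and those are all positions ever visited, so □◇¬beep holds.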